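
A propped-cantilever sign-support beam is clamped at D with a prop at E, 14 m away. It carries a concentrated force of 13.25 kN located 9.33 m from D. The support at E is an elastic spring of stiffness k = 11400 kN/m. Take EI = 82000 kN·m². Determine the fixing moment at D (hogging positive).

Remove the prop at E; the released (primary) structure is a cantilever built in at D.
Free-end deflection of the primary structure under the applied loading (downward +):
  point load 13.25 at a = 9.33: Pa²(3L − a)/(6EI) = 6280/EI
Flexibility coefficient — unit upward force at E: δ_{EE} = L³/(3EI) = 914.7/EI.
With EI = 82000 kN·m²: δ_0 = 0.076588 m and δ_{EE} = 0.011154 m/kN.
Compatibility — the spring shortens by R_E/k under the reaction it provides: δ_0 − R_E·δ_{EE} = R_E/k. With 1/k = 0.000088 m/kN, R_E = δ_0 / (δ_{EE} + 1/k) = 0.076588 / (0.011154 + 0.000088) = 6.813 kN.
Moment equilibrium about D: M_D = Σ(load moments about D) − R_E·L = 123.6 − 6.813×14 = 28.25 kN·m.

M_D = 28.25 kN·m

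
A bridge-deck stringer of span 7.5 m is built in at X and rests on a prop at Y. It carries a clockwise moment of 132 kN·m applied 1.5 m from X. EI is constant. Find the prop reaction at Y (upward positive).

R_Y = 9.504 kN

Choose R_Y as the redundant. The primary structure is the cantilever fixed at X.
Deflection at Y on the released cantilever, summing each load's contribution:
  clockwise couple 132 at a = 1.5: M₀a(2L − a)/(2EI) = 1336/EI
Tip deflection under a unit load at Y: L³/(3EI) = 140.6/EI.
Compatibility at Y: δ_0 − R_Y·δ_{YY} = 0, so R_Y = 1336/140.6 = 9.504 kN.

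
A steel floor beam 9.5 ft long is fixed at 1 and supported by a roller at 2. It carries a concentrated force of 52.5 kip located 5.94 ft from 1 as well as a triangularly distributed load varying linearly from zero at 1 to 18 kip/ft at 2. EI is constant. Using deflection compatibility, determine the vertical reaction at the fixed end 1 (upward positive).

R_1 = 66.6 kip

Remove the prop at 2; the released (primary) structure is a cantilever built in at 1.
Primary-structure tip deflection at 2 by superposition:
  point load 52.5 at a = 5.94: Pa²(3L − a)/(6EI) = 6965/EI
  triangular load, peak 18 at the free end: 11w₀L⁴/(120EI) = 13439/EI
  δ_0 = 20404/EI
Flexibility coefficient — unit upward force at 2: δ_{22} = L³/(3EI) = 285.8/EI.
The prop prevents deflection at 2: R_2 = δ_0/δ_{22} = 20404/285.8 = 71.4 kip.
Vertical equilibrium: R_1 = ΣP − R_2 = 138 − 71.4 = 66.6 kip.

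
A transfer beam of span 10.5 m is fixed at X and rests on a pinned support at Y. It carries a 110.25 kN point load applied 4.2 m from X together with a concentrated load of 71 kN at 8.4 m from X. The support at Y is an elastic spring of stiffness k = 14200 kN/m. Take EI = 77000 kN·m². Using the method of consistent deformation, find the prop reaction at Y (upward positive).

R_Y = 71.91 kN

Remove the prop at Y; the released (primary) structure is a cantilever built in at X.
Primary-structure tip deflection at Y by superposition:
  point load 110.25 at a = 4.2: Pa²(3L − a)/(6EI) = 8849/EI
  point load 71 at a = 8.4: Pa²(3L − a)/(6EI) = 19288/EI
  δ_0 = 28136/EI
Tip deflection under a unit load at Y: L³/(3EI) = 385.9/EI.
With EI = 77000 kN·m²: δ_0 = 0.36541 m and δ_{YY} = 0.005011 m/kN.
Compatibility — the spring shortens by R_Y/k under the reaction it provides: δ_0 − R_Y·δ_{YY} = R_Y/k. With 1/k = 0.00007 m/kN, R_Y = δ_0 / (δ_{YY} + 1/k) = 0.36541 / (0.005011 + 0.00007) = 71.91 kN.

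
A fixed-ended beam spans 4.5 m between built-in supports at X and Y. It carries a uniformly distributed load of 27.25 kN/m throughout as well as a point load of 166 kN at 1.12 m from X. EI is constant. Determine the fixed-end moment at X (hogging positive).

Release both end moments; the primary structure is a simply-supported span XY with redundants M_X and M_Y.
End rotations of the released simple span under the applied load (×1/EI):
  at X: UDL 27.25: wL³/(24EI) = 103.5/EI
  at Y: UDL 27.25: wL³/(24EI) = 103.5/EI
  at X: point load 166 at a = 1.12: Pab(L + b)/(6LEI) = 183.4/EI
  at Y: point load 166 at a = 1.12: Pab(L + a)/(6LEI) = 130.8/EI
  θ_X0 = 286.9/EI,  θ_Y0 = 234.3/EI
Flexibility coefficients: a unit moment at one end gives L/(3EI) there and L/(6EI) at the far end, so f₁₁ = f₂₂ = 1.5/EI and f₁₂ = f₂₁ = 0.75/EI.
Compatibility — zero rotation at each built-in end:
  1.5 M_X + 0.75 M_Y = 286.9
  0.75 M_X + 1.5 M_Y = 234.3
Solving the pair gives M_X = 150.9 kN·m and M_Y = 80.74 kN·m (hogging).

M_X = 150.9 kN·m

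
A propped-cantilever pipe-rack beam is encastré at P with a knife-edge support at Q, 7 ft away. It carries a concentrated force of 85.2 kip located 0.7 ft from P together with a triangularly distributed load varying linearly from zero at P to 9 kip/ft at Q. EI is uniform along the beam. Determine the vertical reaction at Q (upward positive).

R_Q = 18.56 kip

Remove the prop at Q; the released (primary) structure is a cantilever built in at P.
Free-end deflection of the primary structure under the applied loading (downward +):
  point load 85.2 at a = 0.7: Pa²(3L − a)/(6EI) = 141.2/EI
  triangular load, peak 9 at the free end: 11w₀L⁴/(120EI) = 1981/EI
  δ_0 = 2122/EI
Flexibility coefficient — unit upward force at Q: δ_{QQ} = L³/(3EI) = 114.3/EI.
The prop prevents deflection at Q: R_Q = δ_0/δ_{QQ} = 2122/114.3 = 18.56 kip.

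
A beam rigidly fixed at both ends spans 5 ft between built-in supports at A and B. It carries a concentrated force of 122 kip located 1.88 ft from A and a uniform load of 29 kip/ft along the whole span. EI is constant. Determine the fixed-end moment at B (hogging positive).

Take the two fixed-end moments M_A, M_B as redundants; the released structure is the simple span AB.
Simple-span end rotations at A and B under the given loads:
  at A: point load 122 at a = 1.88: Pab(L + b)/(6LEI) = 193.7/EI
  at B: point load 122 at a = 1.88: Pab(L + a)/(6LEI) = 164.1/EI
  at A: UDL 29: wL³/(24EI) = 151/EI
  at B: UDL 29: wL³/(24EI) = 151/EI
  θ_A0 = 344.7/EI,  θ_B0 = 315.2/EI
Flexibility coefficients: a unit moment at one end gives L/(3EI) there and L/(6EI) at the far end, so f₁₁ = f₂₂ = 1.667/EI and f₁₂ = f₂₁ = 0.8333/EI.
Compatibility — zero rotation at each built-in end:
  1.667 M_A + 0.8333 M_B = 344.7
  0.8333 M_A + 1.667 M_B = 315.2
Solving the pair gives M_A = 149.7 kip·ft and M_B = 114.2 kip·ft (hogging).

M_B = 114.2 kip·ft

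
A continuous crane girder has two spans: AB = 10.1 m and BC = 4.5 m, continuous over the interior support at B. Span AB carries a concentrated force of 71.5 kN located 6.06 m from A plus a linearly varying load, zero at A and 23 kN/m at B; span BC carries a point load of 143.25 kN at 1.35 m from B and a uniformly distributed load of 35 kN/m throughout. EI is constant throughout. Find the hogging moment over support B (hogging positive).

Release continuity at B by inserting a hinge; the redundant is the internal moment M_B. The primary structure is two simply-supported spans AB and BC.
End slopes at the hinge B, treating each span as simply supported:
  span AB: point load 71.5 at a = 6.06: Pab(L + a)/(6LEI) = 466.8/EI
  span AB: triangular load, peak 23: w₀L³/(45EI) = 526.6/EI
  span BC: point load 143.25 at a = 1.35: Pab(L + b)/(6LEI) = 172.6/EI
  span BC: UDL 35: wL³/(24EI) = 132.9/EI
  relative rotation θ_0 = (993.4 + 305.5)/EI = 1299/EI
A unit hogging moment at B produces rotation L₁/(3EI) + L₂/(3EI) = 4.867/EI.
Slope continuity at B: θ_0 = M_B·4.867/EI, so M_B = 1299/4.867 = 266.9 kN·m (hogging).

M_B = 266.9 kN·m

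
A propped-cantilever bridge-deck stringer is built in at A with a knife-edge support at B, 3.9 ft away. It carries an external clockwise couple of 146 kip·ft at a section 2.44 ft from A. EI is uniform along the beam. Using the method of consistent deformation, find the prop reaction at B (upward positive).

R_B = 48.28 kip

Release the roller at B. Primary structure: cantilever fixed at A.
Primary-structure tip deflection at B by superposition:
  clockwise couple 146 at a = 2.44: M₀a(2L − a)/(2EI) = 954.7/EI
Flexibility coefficient — unit upward force at B: δ_{BB} = L³/(3EI) = 19.77/EI.
Compatibility at B: δ_0 − R_B·δ_{BB} = 0, so R_B = 954.7/19.77 = 48.28 kip.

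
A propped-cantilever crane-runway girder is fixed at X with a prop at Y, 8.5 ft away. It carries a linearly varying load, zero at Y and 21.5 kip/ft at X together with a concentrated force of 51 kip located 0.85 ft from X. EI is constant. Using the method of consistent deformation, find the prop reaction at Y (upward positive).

Remove the prop at Y; the released (primary) structure is a cantilever built in at X.
Deflection at Y on the released cantilever, summing each load's contribution:
  triangular load, peak 21.5 at the fixed end: w₀L⁴/(30EI) = 3741/EI
  point load 51 at a = 0.85: Pa²(3L − a)/(6EI) = 151.4/EI
  δ_0 = 3892/EI
Tip deflection under a unit load at Y: L³/(3EI) = 204.7/EI.
The prop prevents deflection at Y: R_Y = δ_0/δ_{YY} = 3892/204.7 = 19.01 kip.

R_Y = 19.01 kip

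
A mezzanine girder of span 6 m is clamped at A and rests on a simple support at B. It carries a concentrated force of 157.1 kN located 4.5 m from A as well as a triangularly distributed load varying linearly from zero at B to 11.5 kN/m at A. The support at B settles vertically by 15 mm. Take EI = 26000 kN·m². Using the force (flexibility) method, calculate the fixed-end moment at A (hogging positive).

Choose R_B as the redundant. The primary structure is the cantilever fixed at A.
Deflection at B on the released cantilever, summing each load's contribution:
  point load 157.1 at a = 4.5: Pa²(3L − a)/(6EI) = 7158/EI
  triangular load, peak 11.5 at the fixed end: w₀L⁴/(30EI) = 496.8/EI
  δ_0 = 7655/EI
Flexibility coefficient — unit upward force at B: δ_{BB} = L³/(3EI) = 72/EI.
With EI = 26000 kN·m²: δ_0 = 0.29441 m and δ_{BB} = 0.002769 m/kN.
Compatibility — the beam at B must follow the support down by 0.015 m: δ_0 − R_B·δ_{BB} = 0.015, so R_B = (0.29441 − 0.015)/0.002769 = 100.9 kN.
Moment equilibrium about A: M_A = Σ(load moments about A) − R_B·L = 776 − 100.9×6 = 170.6 kN·m.

M_A = 170.6 kN·m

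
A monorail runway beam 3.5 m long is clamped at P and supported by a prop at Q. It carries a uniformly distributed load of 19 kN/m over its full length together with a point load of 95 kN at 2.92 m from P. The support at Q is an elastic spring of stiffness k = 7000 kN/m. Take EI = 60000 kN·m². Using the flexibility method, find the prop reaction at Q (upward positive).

Take the reaction at Q as the redundant and release it; the primary structure is a cantilever fixed at P.
Deflection at Q on the released cantilever, summing each load's contribution:
  UDL 19: wL⁴/(8EI) = 356.4/EI
  point load 95 at a = 2.92: Pa²(3L − a)/(6EI) = 1023/EI
  δ_0 = 1380/EI
Tip deflection under a unit load at Q: L³/(3EI) = 14.29/EI.
With EI = 60000 kN·m²: δ_0 = 0.022995 m and δ_{QQ} = 0.000238 m/kN.
Compatibility — the spring shortens by R_Q/k under the reaction it provides: δ_0 − R_Q·δ_{QQ} = R_Q/k. With 1/k = 0.000143 m/kN, R_Q = δ_0 / (δ_{QQ} + 1/k) = 0.022995 / (0.000238 + 0.000143) = 60.35 kN.

R_Q = 60.35 kN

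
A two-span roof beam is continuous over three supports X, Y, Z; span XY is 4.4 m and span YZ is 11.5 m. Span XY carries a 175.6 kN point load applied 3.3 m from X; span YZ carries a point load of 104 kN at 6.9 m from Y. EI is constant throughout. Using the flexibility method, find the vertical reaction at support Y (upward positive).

R_Y = 230 kN

Insert a hinge at Y; M_Y is the redundant, and each span becomes simply supported.
Discontinuity in slope at Y on the released structure — sum the simple-span end rotations:
  span XY: point load 175.6 at a = 3.3: Pab(L + a)/(6LEI) = 185.9/EI
  span YZ: point load 104 at a = 6.9: Pab(L + b)/(6LEI) = 770.2/EI
  relative rotation θ_0 = (185.9 + 770.2)/EI = 956.1/EI
A unit hogging moment at Y produces rotation L₁/(3EI) + L₂/(3EI) = 5.3/EI.
Compatibility: M_Y·(L₁+L₂)/(3EI) = θ_0, giving M_Y = 180.4 kN·m (hogging).
Span XY, ΣM about X with M_Y applied at Y: R_Y^{XY}·4.4 = 579.5 + 180.4, so R_Y^{XY} = 172.7 kN and R_X = 175.6 − 172.7 = 2.899 kN.
Span YZ, ΣM about Z: R_Y^{YZ}·11.5 = 478.4 + 180.4, so R_Y^{YZ} = 57.29 kN and R_Z = 104 − 57.29 = 46.71 kN.
R_Y = 172.7 + 57.29 = 230 kN.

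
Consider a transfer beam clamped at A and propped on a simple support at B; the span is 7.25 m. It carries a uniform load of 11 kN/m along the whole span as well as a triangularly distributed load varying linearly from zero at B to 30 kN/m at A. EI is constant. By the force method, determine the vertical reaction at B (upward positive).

R_B = 51.66 kN

Remove the prop at B; the released (primary) structure is a cantilever built in at A.
Downward deflection at the released point B due to the loads:
  UDL 11: wL⁴/(8EI) = 3799/EI
  triangular load, peak 30 at the fixed end: w₀L⁴/(30EI) = 2763/EI
  δ_0 = 6562/EI
Tip deflection under a unit load at B: L³/(3EI) = 127/EI.
Compatibility at B: δ_0 − R_B·δ_{BB} = 0, so R_B = 6562/127 = 51.66 kN.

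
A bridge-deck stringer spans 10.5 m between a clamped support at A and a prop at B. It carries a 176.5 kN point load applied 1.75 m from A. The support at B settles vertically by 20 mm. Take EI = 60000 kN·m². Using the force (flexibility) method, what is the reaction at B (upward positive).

Release the roller at B. Primary structure: cantilever fixed at A.
Free-end deflection of the primary structure under the applied loading (downward +):
  point load 176.5 at a = 1.75: Pa²(3L − a)/(6EI) = 2680/EI
Flexibility coefficient — unit upward force at B: δ_{BB} = L³/(3EI) = 385.9/EI.
With EI = 60000 kN·m²: δ_0 = 0.044669 m and δ_{BB} = 0.006431 m/kN.
Compatibility — the beam at B must follow the support down by 0.02 m: δ_0 − R_B·δ_{BB} = 0.02, so R_B = (0.044669 − 0.02)/0.006431 = 3.836 kN.

R_B = 3.836 kN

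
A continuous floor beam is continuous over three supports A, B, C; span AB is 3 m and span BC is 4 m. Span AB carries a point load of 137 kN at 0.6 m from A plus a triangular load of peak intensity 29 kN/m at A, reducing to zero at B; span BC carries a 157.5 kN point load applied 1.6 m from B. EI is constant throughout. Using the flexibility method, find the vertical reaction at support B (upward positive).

R_B = 190.4 kN

Release continuity at B by inserting a hinge; the redundant is the internal moment M_B. The primary structure is two simply-supported spans AB and BC.
Discontinuity in slope at B on the released structure — sum the simple-span end rotations:
  span AB: point load 137 at a = 0.6: Pab(L + a)/(6LEI) = 39.46/EI
  span AB: triangular load, peak 29: 7w₀L³/(360EI) = 15.22/EI
  span BC: point load 157.5 at a = 1.6: Pab(L + b)/(6LEI) = 161.3/EI
  relative rotation θ_0 = (54.68 + 161.3)/EI = 216/EI
A unit hogging moment at B produces rotation L₁/(3EI) + L₂/(3EI) = 2.333/EI.
Compatibility: M_B·(L₁+L₂)/(3EI) = θ_0, giving M_B = 92.55 kN·m (hogging).
Span AB, ΣM about A with M_B applied at B: R_B^{AB}·3 = 125.7 + 92.55, so R_B^{AB} = 72.75 kN and R_A = 180.5 − 72.75 = 107.7 kN.
Span BC, ΣM about C: R_B^{BC}·4 = 378 + 92.55, so R_B^{BC} = 117.6 kN and R_C = 157.5 − 117.6 = 39.86 kN.
R_B = 72.75 + 117.6 = 190.4 kN.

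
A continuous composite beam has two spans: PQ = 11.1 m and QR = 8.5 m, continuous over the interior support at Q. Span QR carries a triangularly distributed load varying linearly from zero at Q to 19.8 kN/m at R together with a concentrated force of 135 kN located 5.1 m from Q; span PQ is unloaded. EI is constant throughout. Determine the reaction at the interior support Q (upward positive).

Take M_Q as the redundant. Released structure: two simple spans PQ and QR with a hinge at Q.
End slopes at the hinge Q, treating each span as simply supported:
  span QR: triangular load, peak 19.8: 7w₀L³/(360EI) = 236.4/EI
  span QR: point load 135 at a = 5.1: Pab(L + b)/(6LEI) = 546.2/EI
  relative rotation θ_0 = (0 + 782.6)/EI = 782.6/EI
A unit hogging moment at Q produces rotation L₁/(3EI) + L₂/(3EI) = 6.533/EI.
Compatibility: M_Q·(L₁+L₂)/(3EI) = θ_0, giving M_Q = 119.8 kN·m (hogging).
Span PQ, ΣM about P with M_Q applied at Q: R_Q^{PQ}·11.1 = 0 + 119.8, so R_Q^{PQ} = 10.79 kN and R_P = 0 − 10.79 = -10.79 kN.
Span QR, ΣM about R: R_Q^{QR}·8.5 = 697.4 + 119.8, so R_Q^{QR} = 96.14 kN and R_R = 219.2 − 96.14 = 123 kN.
R_Q = 10.79 + 96.14 = 106.9 kN.

R_Q = 106.9 kN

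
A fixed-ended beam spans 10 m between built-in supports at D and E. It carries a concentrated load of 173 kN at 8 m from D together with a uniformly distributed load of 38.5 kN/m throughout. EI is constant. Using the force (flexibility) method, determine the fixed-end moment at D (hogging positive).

Release both end moments; the primary structure is a simply-supported span DE with redundants M_D and M_E.
Simple-span end rotations at D and E under the given loads:
  at D: point load 173 at a = 8: Pab(L + b)/(6LEI) = 553.6/EI
  at E: point load 173 at a = 8: Pab(L + a)/(6LEI) = 830.4/EI
  at D: UDL 38.5: wL³/(24EI) = 1604/EI
  at E: UDL 38.5: wL³/(24EI) = 1604/EI
  θ_D0 = 2158/EI,  θ_E0 = 2435/EI
Flexibility coefficients: a unit moment at one end gives L/(3EI) there and L/(6EI) at the far end, so f₁₁ = f₂₂ = 3.333/EI and f₁₂ = f₂₁ = 1.667/EI.
Compatibility — zero rotation at each built-in end:
  3.333 M_D + 1.667 M_E = 2158
  1.667 M_D + 3.333 M_E = 2435
Solving the pair gives M_D = 376.2 kN·m and M_E = 542.3 kN·m (hogging).

M_D = 376.2 kN·m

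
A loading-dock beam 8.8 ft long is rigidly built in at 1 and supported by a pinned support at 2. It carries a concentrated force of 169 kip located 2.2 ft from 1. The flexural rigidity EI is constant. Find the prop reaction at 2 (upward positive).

R_2 = 14.52 kip

Release the roller at 2. Primary structure: cantilever fixed at 1.
Downward deflection at the released point 2 due to the loads:
  point load 169 at a = 2.2: Pa²(3L − a)/(6EI) = 3299/EI
Flexibility coefficient — unit upward force at 2: δ_{22} = L³/(3EI) = 227.2/EI.
Compatibility at 2: δ_0 − R_2·δ_{22} = 0, so R_2 = 3299/227.2 = 14.52 kip.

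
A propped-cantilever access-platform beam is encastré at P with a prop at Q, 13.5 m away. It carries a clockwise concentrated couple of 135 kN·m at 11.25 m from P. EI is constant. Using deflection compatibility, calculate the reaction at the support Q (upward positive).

R_Q = 14.58 kN

Take the reaction at Q as the redundant and release it; the primary structure is a cantilever fixed at P.
Free-end deflection of the primary structure under the applied loading (downward +):
  clockwise couple 135 at a = 11.25: M₀a(2L − a)/(2EI) = 11960/EI
Flexibility coefficient — unit upward force at Q: δ_{QQ} = L³/(3EI) = 820.1/EI.
The prop prevents deflection at Q: R_Q = δ_0/δ_{QQ} = 11960/820.1 = 14.58 kN.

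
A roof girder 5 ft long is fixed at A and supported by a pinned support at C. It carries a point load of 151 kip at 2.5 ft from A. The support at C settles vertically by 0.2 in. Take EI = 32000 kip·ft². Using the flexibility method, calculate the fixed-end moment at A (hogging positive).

M_A = 205.6 kip·ft

Release the roller at C. Primary structure: cantilever fixed at A.
Deflection at C on the released cantilever, summing each load's contribution:
  point load 151 at a = 2.5: Pa²(3L − a)/(6EI) = 1966/EI
Flexibility coefficient — unit upward force at C: δ_{CC} = L³/(3EI) = 41.67/EI.
With EI = 32000 kip·ft²: δ_0 = 0.061442 ft and δ_{CC} = 0.001302 ft/kip.
Compatibility — the beam at C must follow the support down by 0.01667 ft: δ_0 − R_C·δ_{CC} = 0.01667, so R_C = (0.061442 − 0.01667)/0.001302 = 34.39 kip.
Moment equilibrium about A: M_A = Σ(load moments about A) − R_C·L = 377.5 − 34.39×5 = 205.6 kip·ft.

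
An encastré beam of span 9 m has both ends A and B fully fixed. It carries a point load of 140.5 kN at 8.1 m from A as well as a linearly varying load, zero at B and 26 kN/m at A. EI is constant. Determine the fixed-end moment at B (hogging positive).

Release both end moments; the primary structure is a simply-supported span AB with redundants M_A and M_B.
End rotations of the released simple span under the applied load (×1/EI):
  at A: point load 140.5 at a = 8.1: Pab(L + b)/(6LEI) = 187.8/EI
  at B: point load 140.5 at a = 8.1: Pab(L + a)/(6LEI) = 324.3/EI
  at A: triangular load, peak 26: w₀L³/(45EI) = 421.2/EI
  at B: triangular load, peak 26: 7w₀L³/(360EI) = 368.6/EI
  θ_A0 = 609/EI,  θ_B0 = 692.9/EI
Flexibility coefficients: a unit moment at one end gives L/(3EI) there and L/(6EI) at the far end, so f₁₁ = f₂₂ = 3/EI and f₁₂ = f₂₁ = 1.5/EI.
Compatibility — zero rotation at each built-in end:
  3 M_A + 1.5 M_B = 609
  1.5 M_A + 3 M_B = 692.9
Solving the pair gives M_A = 116.7 kN·m and M_B = 172.6 kN·m (hogging).

M_B = 172.6 kN·m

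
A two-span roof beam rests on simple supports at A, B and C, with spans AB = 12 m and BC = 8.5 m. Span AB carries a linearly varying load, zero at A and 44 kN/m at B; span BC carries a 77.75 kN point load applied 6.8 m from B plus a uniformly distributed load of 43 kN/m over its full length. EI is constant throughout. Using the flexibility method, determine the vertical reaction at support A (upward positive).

R_A = 51.78 kN

Insert a hinge at B; M_B is the redundant, and each span becomes simply supported.
Discontinuity in slope at B on the released structure — sum the simple-span end rotations:
  span AB: triangular load, peak 44: w₀L³/(45EI) = 1690/EI
  span BC: point load 77.75 at a = 6.8: Pab(L + b)/(6LEI) = 179.8/EI
  span BC: UDL 43: wL³/(24EI) = 1100/EI
  relative rotation θ_0 = (1690 + 1280)/EI = 2970/EI
A unit hogging moment at B produces rotation L₁/(3EI) + L₂/(3EI) = 6.833/EI.
Slope continuity at B: θ_0 = M_B·6.833/EI, so M_B = 2970/6.833 = 434.6 kN·m (hogging).
Span AB, ΣM about A with M_B applied at B: R_B^{AB}·12 = 2112 + 434.6, so R_B^{AB} = 212.2 kN and R_A = 264 − 212.2 = 51.78 kN.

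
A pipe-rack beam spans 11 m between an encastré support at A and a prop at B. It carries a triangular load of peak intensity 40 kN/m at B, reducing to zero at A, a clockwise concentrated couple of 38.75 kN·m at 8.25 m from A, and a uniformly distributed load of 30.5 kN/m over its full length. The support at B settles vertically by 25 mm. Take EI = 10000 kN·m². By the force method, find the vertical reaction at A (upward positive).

Take the reaction at B as the redundant and release it; the primary structure is a cantilever fixed at A.
Downward deflection at the released point B due to the loads:
  triangular load, peak 40 at the free end: 11w₀L⁴/(120EI) = 53684/EI
  clockwise couple 38.75 at a = 8.25: M₀a(2L − a)/(2EI) = 2198/EI
  UDL 30.5: wL⁴/(8EI) = 55819/EI
  δ_0 = 111700/EI
Flexibility coefficient — unit upward force at B: δ_{BB} = L³/(3EI) = 443.7/EI.
With EI = 10000 kN·m²: δ_0 = 11.17 m and δ_{BB} = 0.044367 m/kN.
Compatibility — the beam at B must follow the support down by 0.025 m: δ_0 − R_B·δ_{BB} = 0.025, so R_B = (11.17 − 0.025)/0.044367 = 251.2 kN.
Vertical equilibrium: R_A = ΣP − R_B = 555.5 − 251.2 = 304.3 kN.

R_A = 304.3 kN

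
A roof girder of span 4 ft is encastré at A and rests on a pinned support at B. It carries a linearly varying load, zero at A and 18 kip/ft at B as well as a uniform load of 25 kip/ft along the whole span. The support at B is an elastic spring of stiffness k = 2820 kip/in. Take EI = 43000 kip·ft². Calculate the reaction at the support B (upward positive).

Choose R_B as the redundant. The primary structure is the cantilever fixed at A.
Free-end deflection of the primary structure under the applied loading (downward +):
  triangular load, peak 18 at the free end: 11w₀L⁴/(120EI) = 422.4/EI
  UDL 25: wL⁴/(8EI) = 800/EI
  δ_0 = 1222/EI
Flexibility coefficient — unit upward force at B: δ_{BB} = L³/(3EI) = 21.33/EI.
With EI = 43000 kip·ft²: δ_0 = 0.028428 ft and δ_{BB} = 0.000496 ft/kip.
Compatibility — the spring shortens by R_B/k under the reaction it provides: δ_0 − R_B·δ_{BB} = R_B/k. With 1/k = 1/(2820×12) ft/kip = 0.00003 ft/kip, R_B = δ_0 / (δ_{BB} + 1/k) = 0.028428 / (0.000496 + 0.00003) = 54.08 kip.

R_B = 54.08 kip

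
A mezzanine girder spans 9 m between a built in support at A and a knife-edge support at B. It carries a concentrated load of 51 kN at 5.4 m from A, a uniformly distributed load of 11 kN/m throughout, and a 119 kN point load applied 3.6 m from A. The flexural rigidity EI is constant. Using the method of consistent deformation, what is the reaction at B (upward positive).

R_B = 83.91 kN

Release the roller at B. Primary structure: cantilever fixed at A.
Downward deflection at the released point B due to the loads:
  point load 51 at a = 5.4: Pa²(3L − a)/(6EI) = 5354/EI
  UDL 11: wL⁴/(8EI) = 9021/EI
  point load 119 at a = 3.6: Pa²(3L − a)/(6EI) = 6015/EI
  δ_0 = 20390/EI
Tip deflection under a unit load at B: L³/(3EI) = 243/EI.
The prop prevents deflection at B: R_B = δ_0/δ_{BB} = 20390/243 = 83.91 kN.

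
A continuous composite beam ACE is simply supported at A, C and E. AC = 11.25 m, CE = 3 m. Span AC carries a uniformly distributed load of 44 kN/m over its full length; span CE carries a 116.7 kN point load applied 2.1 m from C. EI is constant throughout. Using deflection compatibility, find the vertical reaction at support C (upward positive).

R_C = 518.8 kN

Release continuity at C by inserting a hinge; the redundant is the internal moment M_C. The primary structure is two simply-supported spans AC and CE.
Rotations at C on the released spans (each span's end-slope, ×1/EI):
  span AC: UDL 44: wL³/(24EI) = 2610/EI
  span CE: point load 116.7 at a = 2.1: Pab(L + b)/(6LEI) = 47.79/EI
  relative rotation θ_0 = (2610 + 47.79)/EI = 2658/EI
A unit hogging moment at C produces rotation L₁/(3EI) + L₂/(3EI) = 4.75/EI.
Compatibility: M_C·(L₁+L₂)/(3EI) = θ_0, giving M_C = 559.6 kN·m (hogging).
Span AC, ΣM about A with M_C applied at C: R_C^{AC}·11.25 = 2784 + 559.6, so R_C^{AC} = 297.2 kN and R_A = 495 − 297.2 = 197.8 kN.
Span CE, ΣM about E: R_C^{CE}·3 = 105 + 559.6, so R_C^{CE} = 221.5 kN and R_E = 116.7 − 221.5 = -104.8 kN.
R_C = 297.2 + 221.5 = 518.8 kN.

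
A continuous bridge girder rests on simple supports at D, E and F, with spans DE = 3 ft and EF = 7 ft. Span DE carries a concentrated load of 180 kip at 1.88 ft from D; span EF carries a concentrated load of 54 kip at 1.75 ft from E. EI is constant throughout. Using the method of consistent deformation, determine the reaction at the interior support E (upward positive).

R_E = 188.7 kip

Insert a hinge at E; M_E is the redundant, and each span becomes simply supported.
Discontinuity in slope at E on the released structure — sum the simple-span end rotations:
  span DE: point load 180 at a = 1.88: Pab(L + a)/(6LEI) = 102.8/EI
  span EF: point load 54 at a = 1.75: Pab(L + b)/(6LEI) = 144.7/EI
  relative rotation θ_0 = (102.8 + 144.7)/EI = 247.5/EI
A unit hogging moment at E produces rotation L₁/(3EI) + L₂/(3EI) = 3.333/EI.
Slope continuity at E: θ_0 = M_E·3.333/EI, so M_E = 247.5/3.333 = 74.24 kip·ft (hogging).
Span DE, ΣM about D with M_E applied at E: R_E^{DE}·3 = 338.4 + 74.24, so R_E^{DE} = 137.5 kip and R_D = 180 − 137.5 = 42.45 kip.
Span EF, ΣM about F: R_E^{EF}·7 = 283.5 + 74.24, so R_E^{EF} = 51.11 kip and R_F = 54 − 51.11 = 2.895 kip.
R_E = 137.5 + 51.11 = 188.7 kip.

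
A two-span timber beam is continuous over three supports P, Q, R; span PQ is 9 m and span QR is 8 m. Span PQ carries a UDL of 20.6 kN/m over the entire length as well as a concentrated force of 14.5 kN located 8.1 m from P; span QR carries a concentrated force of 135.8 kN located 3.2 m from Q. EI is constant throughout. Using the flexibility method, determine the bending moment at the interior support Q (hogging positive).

Insert a hinge at Q; M_Q is the redundant, and each span becomes simply supported.
End slopes at the hinge Q, treating each span as simply supported:
  span PQ: UDL 20.6: wL³/(24EI) = 625.7/EI
  span PQ: point load 14.5 at a = 8.1: Pab(L + a)/(6LEI) = 33.47/EI
  span QR: point load 135.8 at a = 3.2: Pab(L + b)/(6LEI) = 556.2/EI
  relative rotation θ_0 = (659.2 + 556.2)/EI = 1215/EI
A unit hogging moment at Q produces rotation L₁/(3EI) + L₂/(3EI) = 5.667/EI.
Compatibility: M_Q·(L₁+L₂)/(3EI) = θ_0, giving M_Q = 214.5 kN·m (hogging).

M_Q = 214.5 kN·m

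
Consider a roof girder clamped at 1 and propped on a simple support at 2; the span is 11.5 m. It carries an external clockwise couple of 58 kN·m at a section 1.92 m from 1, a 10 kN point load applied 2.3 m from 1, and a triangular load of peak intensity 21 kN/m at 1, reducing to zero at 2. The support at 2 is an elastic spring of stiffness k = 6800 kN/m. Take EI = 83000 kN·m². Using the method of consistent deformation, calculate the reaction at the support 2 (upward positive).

Release the roller at 2. Primary structure: cantilever fixed at 1.
Deflection at 2 on the released cantilever, summing each load's contribution:
  clockwise couple 58 at a = 1.92: M₀a(2L − a)/(2EI) = 1174/EI
  point load 10 at a = 2.3: Pa²(3L − a)/(6EI) = 283.9/EI
  triangular load, peak 21 at the fixed end: w₀L⁴/(30EI) = 12243/EI
  δ_0 = 13701/EI
Flexibility coefficient — unit upward force at 2: δ_{22} = L³/(3EI) = 507/EI.
With EI = 83000 kN·m²: δ_0 = 0.16507 m and δ_{22} = 0.006108 m/kN.
Compatibility — the spring shortens by R_2/k under the reaction it provides: δ_0 − R_2·δ_{22} = R_2/k. With 1/k = 0.000147 m/kN, R_2 = δ_0 / (δ_{22} + 1/k) = 0.16507 / (0.006108 + 0.000147) = 26.39 kN.

R_2 = 26.39 kN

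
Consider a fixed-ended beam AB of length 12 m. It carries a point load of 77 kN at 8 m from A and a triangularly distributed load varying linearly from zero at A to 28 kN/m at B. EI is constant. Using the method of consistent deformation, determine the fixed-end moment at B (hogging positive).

Take the two fixed-end moments M_A, M_B as redundants; the released structure is the simple span AB.
Simple-span end rotations at A and B under the given loads:
  at A: point load 77 at a = 8: Pab(L + b)/(6LEI) = 547.6/EI
  at B: point load 77 at a = 8: Pab(L + a)/(6LEI) = 684.4/EI
  at A: triangular load, peak 28: 7w₀L³/(360EI) = 940.8/EI
  at B: triangular load, peak 28: w₀L³/(45EI) = 1075/EI
  θ_A0 = 1488/EI,  θ_B0 = 1760/EI
Flexibility coefficients: a unit moment at one end gives L/(3EI) there and L/(6EI) at the far end, so f₁₁ = f₂₂ = 4/EI and f₁₂ = f₂₁ = 2/EI.
Compatibility — zero rotation at each built-in end:
  4 M_A + 2 M_B = 1488
  2 M_A + 4 M_B = 1760
Solving the pair gives M_A = 202.8 kN·m and M_B = 338.5 kN·m (hogging).

M_B = 338.5 kN·m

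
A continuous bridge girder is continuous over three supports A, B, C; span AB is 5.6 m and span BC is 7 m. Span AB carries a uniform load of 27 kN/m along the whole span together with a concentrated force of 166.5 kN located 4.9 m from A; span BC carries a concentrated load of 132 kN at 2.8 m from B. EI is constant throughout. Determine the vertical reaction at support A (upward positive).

Insert a hinge at B; M_B is the redundant, and each span becomes simply supported.
Rotations at B on the released spans (each span's end-slope, ×1/EI):
  span AB: UDL 27: wL³/(24EI) = 197.6/EI
  span AB: point load 166.5 at a = 4.9: Pab(L + a)/(6LEI) = 178.5/EI
  span BC: point load 132 at a = 2.8: Pab(L + b)/(6LEI) = 414/EI
  relative rotation θ_0 = (376 + 414)/EI = 790/EI
A unit hogging moment at B produces rotation L₁/(3EI) + L₂/(3EI) = 4.2/EI.
Compatibility: M_B·(L₁+L₂)/(3EI) = θ_0, giving M_B = 188.1 kN·m (hogging).
Span AB, ΣM about A with M_B applied at B: R_B^{AB}·5.6 = 1239 + 188.1, so R_B^{AB} = 254.9 kN and R_A = 317.7 − 254.9 = 62.82 kN.

R_A = 62.82 kN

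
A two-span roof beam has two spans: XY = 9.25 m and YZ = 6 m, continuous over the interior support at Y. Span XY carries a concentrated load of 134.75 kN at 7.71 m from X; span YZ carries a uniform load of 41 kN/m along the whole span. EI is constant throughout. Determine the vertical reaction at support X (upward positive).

R_X = 4.189 kN

Take M_Y as the redundant. Released structure: two simple spans XY and YZ with a hinge at Y.
End slopes at the hinge Y, treating each span as simply supported:
  span XY: point load 134.75 at a = 7.71: Pab(L + a)/(6LEI) = 488.9/EI
  span YZ: UDL 41: wL³/(24EI) = 369/EI
  relative rotation θ_0 = (488.9 + 369)/EI = 857.9/EI
A unit hogging moment at Y produces rotation L₁/(3EI) + L₂/(3EI) = 5.083/EI.
Compatibility: M_Y·(L₁+L₂)/(3EI) = θ_0, giving M_Y = 168.8 kN·m (hogging).
Span XY, ΣM about X with M_Y applied at Y: R_Y^{XY}·9.25 = 1039 + 168.8, so R_Y^{XY} = 130.6 kN and R_X = 134.8 − 130.6 = 4.189 kN.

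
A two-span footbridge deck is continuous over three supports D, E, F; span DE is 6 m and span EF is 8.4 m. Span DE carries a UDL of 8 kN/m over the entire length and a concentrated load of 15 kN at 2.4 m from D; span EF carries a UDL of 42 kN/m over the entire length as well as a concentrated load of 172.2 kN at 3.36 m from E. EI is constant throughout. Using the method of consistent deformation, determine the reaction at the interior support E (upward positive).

Take M_E as the redundant. Released structure: two simple spans DE and EF with a hinge at E.
Discontinuity in slope at E on the released structure — sum the simple-span end rotations:
  span DE: UDL 8: wL³/(24EI) = 72/EI
  span DE: point load 15 at a = 2.4: Pab(L + a)/(6LEI) = 30.24/EI
  span EF: UDL 42: wL³/(24EI) = 1037/EI
  span EF: point load 172.2 at a = 3.36: Pab(L + b)/(6LEI) = 777.6/EI
  relative rotation θ_0 = (102.2 + 1815)/EI = 1917/EI
A unit hogging moment at E produces rotation L₁/(3EI) + L₂/(3EI) = 4.8/EI.
Compatibility: M_E·(L₁+L₂)/(3EI) = θ_0, giving M_E = 399.4 kN·m (hogging).
Span DE, ΣM about D with M_E applied at E: R_E^{DE}·6 = 180 + 399.4, so R_E^{DE} = 96.57 kN and R_D = 63 − 96.57 = -33.57 kN.
Span EF, ΣM about F: R_E^{EF}·8.4 = 2350 + 399.4, so R_E^{EF} = 327.3 kN and R_F = 525 − 327.3 = 197.7 kN.
R_E = 96.57 + 327.3 = 423.8 kN.

R_E = 423.8 kN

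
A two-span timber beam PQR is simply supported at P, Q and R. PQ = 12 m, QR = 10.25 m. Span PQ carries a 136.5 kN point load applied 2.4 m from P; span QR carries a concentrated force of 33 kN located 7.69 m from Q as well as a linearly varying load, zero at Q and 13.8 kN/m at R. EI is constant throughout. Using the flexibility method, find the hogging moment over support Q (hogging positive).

Take M_Q as the redundant. Released structure: two simple spans PQ and QR with a hinge at Q.
Discontinuity in slope at Q on the released structure — sum the simple-span end rotations:
  span PQ: point load 136.5 at a = 2.4: Pab(L + a)/(6LEI) = 629/EI
  span QR: point load 33 at a = 7.69: Pab(L + b)/(6LEI) = 135.3/EI
  span QR: triangular load, peak 13.8: 7w₀L³/(360EI) = 289/EI
  relative rotation θ_0 = (629 + 424.3)/EI = 1053/EI
A unit hogging moment at Q produces rotation L₁/(3EI) + L₂/(3EI) = 7.417/EI.
Compatibility: M_Q·(L₁+L₂)/(3EI) = θ_0, giving M_Q = 142 kN·m (hogging).

M_Q = 142 kN·m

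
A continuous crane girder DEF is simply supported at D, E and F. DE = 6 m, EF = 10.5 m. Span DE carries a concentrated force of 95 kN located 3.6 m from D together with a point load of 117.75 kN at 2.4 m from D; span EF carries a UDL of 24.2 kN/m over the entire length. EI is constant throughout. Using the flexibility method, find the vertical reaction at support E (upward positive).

R_E = 308.5 kN

Take M_E as the redundant. Released structure: two simple spans DE and EF with a hinge at E.
Rotations at E on the released spans (each span's end-slope, ×1/EI):
  span DE: point load 95 at a = 3.6: Pab(L + a)/(6LEI) = 218.9/EI
  span DE: point load 117.75 at a = 2.4: Pab(L + a)/(6LEI) = 237.4/EI
  span EF: UDL 24.2: wL³/(24EI) = 1167/EI
  relative rotation θ_0 = (456.3 + 1167)/EI = 1624/EI
A unit hogging moment at E produces rotation L₁/(3EI) + L₂/(3EI) = 5.5/EI.
Slope continuity at E: θ_0 = M_E·5.5/EI, so M_E = 1624/5.5 = 295.2 kN·m (hogging).
Span DE, ΣM about D with M_E applied at E: R_E^{DE}·6 = 624.6 + 295.2, so R_E^{DE} = 153.3 kN and R_D = 212.8 − 153.3 = 59.45 kN.
Span EF, ΣM about F: R_E^{EF}·10.5 = 1334 + 295.2, so R_E^{EF} = 155.2 kN and R_F = 254.1 − 155.2 = 98.94 kN.
R_E = 153.3 + 155.2 = 308.5 kN.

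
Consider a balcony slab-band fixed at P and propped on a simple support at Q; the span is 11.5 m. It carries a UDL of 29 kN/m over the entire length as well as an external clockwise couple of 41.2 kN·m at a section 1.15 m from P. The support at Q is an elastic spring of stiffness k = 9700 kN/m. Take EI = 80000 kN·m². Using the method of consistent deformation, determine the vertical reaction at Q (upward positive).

Remove the prop at Q; the released (primary) structure is a cantilever built in at P.
Downward deflection at the released point Q due to the loads:
  UDL 29: wL⁴/(8EI) = 63401/EI
  clockwise couple 41.2 at a = 1.15: M₀a(2L − a)/(2EI) = 517.6/EI
  δ_0 = 63919/EI
Flexibility coefficient — unit upward force at Q: δ_{QQ} = L³/(3EI) = 507/EI.
With EI = 80000 kN·m²: δ_0 = 0.79899 m and δ_{QQ} = 0.006337 m/kN.
Compatibility — the spring shortens by R_Q/k under the reaction it provides: δ_0 − R_Q·δ_{QQ} = R_Q/k. With 1/k = 0.000103 m/kN, R_Q = δ_0 / (δ_{QQ} + 1/k) = 0.79899 / (0.006337 + 0.000103) = 124.1 kN.

R_Q = 124.1 kN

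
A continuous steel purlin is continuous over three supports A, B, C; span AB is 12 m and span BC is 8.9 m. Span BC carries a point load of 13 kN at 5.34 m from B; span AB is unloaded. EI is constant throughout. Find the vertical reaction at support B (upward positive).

R_B = 6.82 kN

Release continuity at B by inserting a hinge; the redundant is the internal moment M_B. The primary structure is two simply-supported spans AB and BC.
Rotations at B on the released spans (each span's end-slope, ×1/EI):
  span BC: point load 13 at a = 5.34: Pab(L + b)/(6LEI) = 57.66/EI
  relative rotation θ_0 = (0 + 57.66)/EI = 57.66/EI
A unit hogging moment at B produces rotation L₁/(3EI) + L₂/(3EI) = 6.967/EI.
Compatibility: M_B·(L₁+L₂)/(3EI) = θ_0, giving M_B = 8.277 kN·m (hogging).
Span AB, ΣM about A with M_B applied at B: R_B^{AB}·12 = 0 + 8.277, so R_B^{AB} = 0.6898 kN and R_A = 0 − 0.6898 = -0.6898 kN.
Span BC, ΣM about C: R_B^{BC}·8.9 = 46.28 + 8.277, so R_B^{BC} = 6.13 kN and R_C = 13 − 6.13 = 6.87 kN.
R_B = 0.6898 + 6.13 = 6.82 kN.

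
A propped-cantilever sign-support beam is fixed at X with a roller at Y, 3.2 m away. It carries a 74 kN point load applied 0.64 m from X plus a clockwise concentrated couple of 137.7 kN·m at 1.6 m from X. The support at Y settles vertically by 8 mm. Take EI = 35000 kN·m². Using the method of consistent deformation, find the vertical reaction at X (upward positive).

R_X = 47.08 kN

Release the roller at Y. Primary structure: cantilever fixed at X.
Deflection at Y on the released cantilever, summing each load's contribution:
  point load 74 at a = 0.64: Pa²(3L − a)/(6EI) = 45.26/EI
  clockwise couple 137.7 at a = 1.6: M₀a(2L − a)/(2EI) = 528.8/EI
  δ_0 = 574/EI
Tip deflection under a unit load at Y: L³/(3EI) = 10.92/EI.
With EI = 35000 kN·m²: δ_0 = 0.016401 m and δ_{YY} = 0.000312 m/kN.
Compatibility — the beam at Y must follow the support down by 0.008 m: δ_0 − R_Y·δ_{YY} = 0.008, so R_Y = (0.016401 − 0.008)/0.000312 = 26.92 kN.
Vertical equilibrium: R_X = ΣP − R_Y = 74 − 26.92 = 47.08 kN.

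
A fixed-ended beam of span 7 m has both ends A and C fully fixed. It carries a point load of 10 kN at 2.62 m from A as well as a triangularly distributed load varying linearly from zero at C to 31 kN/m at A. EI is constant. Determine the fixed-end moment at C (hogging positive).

M_C = 56.77 kN·m

Take the two fixed-end moments M_A, M_C as redundants; the released structure is the simple span AC.
End rotations of the released simple span under the applied load (×1/EI):
  at A: point load 10 at a = 2.62: Pab(L + b)/(6LEI) = 31.09/EI
  at C: point load 10 at a = 2.62: Pab(L + a)/(6LEI) = 26.28/EI
  at A: triangular load, peak 31: w₀L³/(45EI) = 236.3/EI
  at C: triangular load, peak 31: 7w₀L³/(360EI) = 206.8/EI
  θ_A0 = 267.4/EI,  θ_C0 = 233/EI
Flexibility coefficients: a unit moment at one end gives L/(3EI) there and L/(6EI) at the far end, so f₁₁ = f₂₂ = 2.333/EI and f₁₂ = f₂₁ = 1.167/EI.
Compatibility — zero rotation at each built-in end:
  2.333 M_A + 1.167 M_C = 267.4
  1.167 M_A + 2.333 M_C = 233
Solving the pair gives M_A = 86.21 kN·m and M_C = 56.77 kN·m (hogging).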